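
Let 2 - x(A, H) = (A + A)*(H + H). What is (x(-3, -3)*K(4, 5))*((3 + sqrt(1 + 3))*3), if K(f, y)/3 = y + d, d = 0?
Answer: -7650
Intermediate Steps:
x(A, H) = 2 - 4*A*H (x(A, H) = 2 - (A + A)*(H + H) = 2 - 2*A*2*H = 2 - 4*A*H)
K(f, y) = 3*y (K(f, y) = 3*(y + 0) = 3*y)
(x(-3, -3)*K(4, 5))*((3 + sqrt(1 + 3))*3) = ((2 - 4*(-3)*(-3))*(3*5))*((3 + sqrt(1 + 3))*3) = ((2 - 36)*15)*((3 + sqrt(4))*3) = (-34*15)*((3 + 2)*3) = -2550*3 = -510*15 = -7650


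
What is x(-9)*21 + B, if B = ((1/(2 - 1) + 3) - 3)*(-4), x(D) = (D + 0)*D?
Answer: 1697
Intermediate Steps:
x(D) = D**2 (x(D) = D*D = D**2)
B = -4 (B = ((1/1 + 3) - 3)*(-4) = ((1 + 3) - 3)*(-4) = (4 - 3)*(-4) = 1*(-4) = -4)
x(-9)*21 + B = (-9)**2*21 - 4 = 81*21 - 4 = 1701 - 4 = 1697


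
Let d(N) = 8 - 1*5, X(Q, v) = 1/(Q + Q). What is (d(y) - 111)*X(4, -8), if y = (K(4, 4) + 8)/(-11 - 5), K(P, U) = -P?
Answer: -27/2 ≈ -13.500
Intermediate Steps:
X(Q, v) = 1/(2*Q)
y = -¼ (y = (-1*4 + 8)/(-11 - 5) = (-4 + 8)/(-16) = 4*(-1/16) = -¼ ≈ -0.25000)
d(N) = 3 (d(N) = 8 - 5 = 3)
(d(y) - 111)*X(4, -8) = (3 - 111)*((½)/4) = -54/4 = -108*⅛ = -27/2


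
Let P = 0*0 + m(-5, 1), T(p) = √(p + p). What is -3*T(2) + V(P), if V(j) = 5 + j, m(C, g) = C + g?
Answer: -5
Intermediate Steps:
T(p) = √2*√p (T(p) = √(2*p) = √2*√p)
P = -4 (P = 0*0 + (-5 + 1) = 0 - 4 = -4)
-3*T(2) + V(P) = -3*√2*√2 + (5 - 4) = -3*2 + 1 = -6 + 1 = -5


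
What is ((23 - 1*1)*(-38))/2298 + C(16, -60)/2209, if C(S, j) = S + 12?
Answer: -891190/2538141 ≈ -0.35112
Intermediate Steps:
C(S, j) = 12 + S
((23 - 1*1)*(-38))/2298 + C(16, -60)/2209 = ((23 - 1*1)*(-38))/2298 + (12 + 16)/2209 = ((23 - 1)*(-38))*(1/2298) + 28*(1/2209) = (22*(-38))*(1/2298) + 28/2209 = -836*1/2298 + 28/2209 = -418/1149 + 28/2209 = -891190/2538141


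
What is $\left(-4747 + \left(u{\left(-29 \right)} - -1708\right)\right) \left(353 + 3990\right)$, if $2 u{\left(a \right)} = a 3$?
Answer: $- \frac{26774595}{2} \approx -1.3387 \cdot 10^{7}$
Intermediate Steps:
$u{\left(a \right)} = \frac{3 a}{2}$ ($u{\left(a \right)} = \frac{a 3}{2} = \frac{3 a}{2}$)
$\left(-4747 + \left(u{\left(-29 \right)} - -1708\right)\right) \left(353 + 3990\right) = \left(-4747 + \left(\frac{3}{2} \left(-29\right) - -1708\right)\right) \left(353 + 3990\right) = \left(-4747 + \left(- \frac{87}{2} + 1708\right)\right) 4343 = \left(-4747 + \frac{3329}{2}\right) 4343 = \left(- \frac{6165}{2}\right) 4343 = - \frac{26774595}{2}$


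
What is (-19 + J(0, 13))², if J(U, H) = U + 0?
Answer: 361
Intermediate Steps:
J(U, H) = U
(-19 + J(0, 13))² = (-19 + 0)² = (-19)² = 361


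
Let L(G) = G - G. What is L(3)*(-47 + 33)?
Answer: 0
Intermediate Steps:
L(G) = 0
L(3)*(-47 + 33) = 0*(-47 + 33) = 0*(-14) = 0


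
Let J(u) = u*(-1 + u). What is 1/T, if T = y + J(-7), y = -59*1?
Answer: -1/3 ≈ -0.33333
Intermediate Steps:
y = -59
T = -3 (T = -59 - 7*(-1 - 7) = -59 - 7*(-8) = -59 + 56 = -3)
1/T = 1/(-3) = -1/3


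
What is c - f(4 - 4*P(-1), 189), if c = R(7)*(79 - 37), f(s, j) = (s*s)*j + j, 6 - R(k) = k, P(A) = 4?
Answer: -27447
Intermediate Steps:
R(k) = 6 - k
f(s, j) = j + j*s**2 (f(s, j) = s**2*j + j = j*s**2 + j = j + j*s**2)
c = -42 (c = (6 - 1*7)*(79 - 37) = (6 - 7)*42 = -1*42 = -42)
c - f(4 - 4*P(-1), 189) = -42 - 189*(1 + (4 - 4*4)**2) = -42 - 189*(1 + (4 - 16)**2) = -42 - 189*(1 + (-12)**2) = -42 - 189*(1 + 144) = -42 - 189*145 = -42 - 1*27405 = -42 - 27405 = -27447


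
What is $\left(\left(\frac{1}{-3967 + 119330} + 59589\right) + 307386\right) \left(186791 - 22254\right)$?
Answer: $\frac{6965729331793262}{115363} \approx 6.0381 \cdot 10^{10}$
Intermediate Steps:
$\left(\left(\frac{1}{-3967 + 119330} + 59589\right) + 307386\right) \left(186791 - 22254\right) = \left(\left(\frac{1}{115363} + 59589\right) + 307386\right) 164537 = \left(\frac{6874365808}{115363} + 307386\right) 164537 = \frac{42335336926}{115363} \cdot 164537 = \frac{6965729331793262}{115363}$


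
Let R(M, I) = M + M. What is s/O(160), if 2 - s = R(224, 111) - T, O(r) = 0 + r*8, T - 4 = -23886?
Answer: -3041/160 ≈ -19.006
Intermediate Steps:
R(M, I) = 2*M
T = -23882 (T = 4 - 23886 = -23882)
O(r) = 8*r (O(r) = 0 + 8*r = 8*r)
s = -24328 (s = 2 - (2*224 - 1*(-23882)) = 2 - (448 + 23882) = 2 - 1*24330 = 2 - 24330 = -24328)
s/O(160) = -24328/(8*160) = -24328/1280 = -24328*1/1280 = -3041/160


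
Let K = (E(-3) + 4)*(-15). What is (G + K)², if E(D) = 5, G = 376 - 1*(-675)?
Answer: 839056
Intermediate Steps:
G = 1051 (G = 376 + 675 = 1051)
K = -135 (K = (5 + 4)*(-15) = 9*(-15) = -135)
(G + K)² = (1051 - 135)² = 916² = 839056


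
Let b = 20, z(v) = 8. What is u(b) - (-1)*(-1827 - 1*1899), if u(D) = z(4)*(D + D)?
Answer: -3406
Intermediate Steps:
u(D) = 16*D (u(D) = 8*(D + D) = 8*(2*D) = 16*D)
u(b) - (-1)*(-1827 - 1*1899) = 16*20 - (-1)*(-1827 - 1*1899) = 320 - (-1)*(-1827 - 1899) = 320 - (-1)*(-3726) = 320 - 1*3726 = 320 - 3726 = -3406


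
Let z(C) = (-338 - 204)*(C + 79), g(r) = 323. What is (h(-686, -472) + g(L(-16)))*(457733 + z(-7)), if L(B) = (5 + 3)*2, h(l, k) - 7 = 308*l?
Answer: -88330013222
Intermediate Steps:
h(l, k) = 7 + 308*l
L(B) = 16 (L(B) = 8*2 = 16)
z(C) = -42818 - 542*C (z(C) = -542*(79 + C) = -42818 - 542*C)
(h(-686, -472) + g(L(-16)))*(457733 + z(-7)) = ((7 + 308*(-686)) + 323)*(457733 + (-42818 - 542*(-7))) = ((7 - 211288) + 323)*(457733 + (-42818 + 3794)) = (-211281 + 323)*(457733 - 39024) = -210958*418709 = -88330013222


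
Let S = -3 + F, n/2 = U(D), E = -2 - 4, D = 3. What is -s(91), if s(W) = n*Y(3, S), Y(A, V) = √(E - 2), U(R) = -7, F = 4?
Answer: 28*I*√2 ≈ 39.598*I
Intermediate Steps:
E = -6
n = -14 (n = 2*(-7) = -14)
S = 1 (S = -3 + 4 = 1)
Y(A, V) = 2*I*√2 (Y(A, V) = √(-6 - 2) = √(-8) = 2*I*√2)
s(W) = -28*I*√2
-s(91) = -(-28)*I*√2 = 28*I*√2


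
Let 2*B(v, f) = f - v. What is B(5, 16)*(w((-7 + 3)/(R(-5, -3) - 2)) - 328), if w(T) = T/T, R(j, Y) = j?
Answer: -3597/2 ≈ -1798.5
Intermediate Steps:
B(v, f) = f/2 - v/2 (B(v, f) = (f - v)/2 = f/2 - v/2)
w(T) = 1
B(5, 16)*(w((-7 + 3)/(R(-5, -3) - 2)) - 328) = ((1/2)*16 - 1/2*5)*(1 - 328) = (8 - 5/2)*(-327) = (11/2)*(-327) = -3597/2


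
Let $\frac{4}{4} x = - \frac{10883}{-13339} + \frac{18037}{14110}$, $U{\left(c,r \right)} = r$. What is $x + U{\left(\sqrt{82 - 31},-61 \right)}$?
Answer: $- \frac{652168001}{11071370} \approx -58.906$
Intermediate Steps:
$x = \frac{23185569}{11071370}$ ($x = - \frac{10883}{-13339} + \frac{18037}{14110} = \left(-10883\right) \left(- \frac{1}{13339}\right) + 18037 \cdot \frac{1}{14110} = \frac{10883}{13339} + \frac{1061}{830} = \frac{23185569}{11071370} \approx 2.0942$)
$x + U{\left(\sqrt{82 - 31},-61 \right)} = \frac{23185569}{11071370} - 61 = - \frac{652168001}{11071370}$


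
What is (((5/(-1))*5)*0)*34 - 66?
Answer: -66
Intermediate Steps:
(((5/(-1))*5)*0)*34 - 66 = (((5*(-1))*5)*0)*34 - 66 = (-5*5*0)*34 - 66 = -25*0*34 - 66 = 0*34 - 66 = 0 - 66 = -66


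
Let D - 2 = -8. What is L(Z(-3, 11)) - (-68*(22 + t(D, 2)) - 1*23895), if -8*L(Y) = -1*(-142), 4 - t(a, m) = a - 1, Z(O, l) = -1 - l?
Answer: 104485/4 ≈ 26121.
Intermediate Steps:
D = -6 (D = 2 - 8 = -6)
t(a, m) = 5 - a (t(a, m) = 4 - (a - 1) = 4 - (-1 + a) = 4 + (1 - a) = 5 - a)
L(Y) = -71/4 (L(Y) = -(-1)*(-142)/8 = -⅛*142 = -71/4)
L(Z(-3, 11)) - (-68*(22 + t(D, 2)) - 1*23895) = -71/4 - (-68*(22 + (5 - 1*(-6))) - 1*23895) = -71/4 - (-68*(22 + (5 + 6)) - 23895) = -71/4 - (-68*(22 + 11) - 23895) = -71/4 - (-68*33 - 23895) = -71/4 - (-2244 - 23895) = -71/4 - 1*(-26139) = -71/4 + 26139 = 104485/4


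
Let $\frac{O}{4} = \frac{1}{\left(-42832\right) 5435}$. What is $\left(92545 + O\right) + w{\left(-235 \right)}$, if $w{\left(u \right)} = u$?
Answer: $\frac{5372255533799}{58197980} \approx 92310.0$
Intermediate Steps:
$O = - \frac{1}{58197980}$ ($O = 4 \frac{1}{\left(-42832\right) 5435} = 4 \left(\left(- \frac{1}{42832}\right) \frac{1}{5435}\right) = 4 \left(- \frac{1}{232791920}\right) = - \frac{1}{58197980} \approx -1.7183 \cdot 10^{-8}$)
$\left(92545 + O\right) + w{\left(-235 \right)} = \left(92545 - \frac{1}{58197980}\right) - 235 = \frac{5385932059099}{58197980} - 235 = \frac{5372255533799}{58197980}$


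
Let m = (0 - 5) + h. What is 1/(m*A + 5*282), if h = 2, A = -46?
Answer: 1/1548 ≈ 0.00064600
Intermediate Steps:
m = -3 (m = (0 - 5) + 2 = -5 + 2 = -3)
1/(m*A + 5*282) = 1/(-3*(-46) + 5*282) = 1/(138 + 1410) = 1/1548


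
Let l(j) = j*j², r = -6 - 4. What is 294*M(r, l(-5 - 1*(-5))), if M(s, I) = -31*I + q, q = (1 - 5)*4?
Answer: -4704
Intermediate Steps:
q = -16 (q = -4*4 = -16)
r = -10
l(j) = j³
M(s, I) = -16 - 31*I (M(s, I) = -31*I - 16 = -16 - 31*I)
294*M(r, l(-5 - 1*(-5))) = 294*(-16 - 31*(-5 - 1*(-5))³) = 294*(-16 - 31*(-5 + 5)³) = 294*(-16 - 31*0³) = 294*(-16 - 31*0) = 294*(-16 + 0) = 294*(-16) = -4704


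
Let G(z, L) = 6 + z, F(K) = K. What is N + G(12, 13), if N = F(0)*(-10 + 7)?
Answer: 18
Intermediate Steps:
N = 0 (N = 0*(-10 + 7) = 0*(-3) = 0)
N + G(12, 13) = 0 + (6 + 12) = 0 + 18 = 18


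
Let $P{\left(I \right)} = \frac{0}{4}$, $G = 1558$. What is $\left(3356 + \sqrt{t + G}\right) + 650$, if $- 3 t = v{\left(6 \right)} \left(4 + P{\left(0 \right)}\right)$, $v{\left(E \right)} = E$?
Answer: $4006 + 5 \sqrt{62} \approx 4045.4$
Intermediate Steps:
$P{\left(I \right)} = 0$ ($P{\left(I \right)} = 0 \cdot \frac{1}{4} = 0$)
$t = -8$ ($t = - \frac{6 \left(4 + 0\right)}{3} = - \frac{6 \cdot 4}{3} = \left(- \frac{1}{3}\right) 24 = -8$)
$\left(3356 + \sqrt{t + G}\right) + 650 = \left(3356 + \sqrt{-8 + 1558}\right) + 650 = \left(3356 + \sqrt{1550}\right) + 650 = \left(3356 + 5 \sqrt{62}\right) + 650 = 4006 + 5 \sqrt{62}$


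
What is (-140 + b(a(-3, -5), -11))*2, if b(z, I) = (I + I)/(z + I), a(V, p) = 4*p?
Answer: -8636/31 ≈ -278.58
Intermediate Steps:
b(z, I) = 2*I/(I + z) (b(z, I) = (2*I)/(I + z) = 2*I/(I + z))
(-140 + b(a(-3, -5), -11))*2 = (-140 + 2*(-11)/(-11 + 4*(-5)))*2 = (-140 + 2*(-11)/(-11 - 20))*2 = (-140 + 2*(-11)/(-31))*2 = (-140 + 2*(-11)*(-1/31))*2 = (-140 + 22/31)*2 = -4318/31*2 = -8636/31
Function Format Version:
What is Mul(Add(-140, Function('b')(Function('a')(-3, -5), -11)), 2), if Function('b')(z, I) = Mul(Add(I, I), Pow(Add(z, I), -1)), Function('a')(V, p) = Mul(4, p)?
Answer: Rational(-8636, 31) ≈ -278.58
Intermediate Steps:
Function('b')(z, I) = Mul(2, I, Pow(Add(I, z), -1)) (Function('b')(z, I) = Mul(Mul(2, I), Pow(Add(I, z), -1)) = Mul(2, I, Pow(Add(I, z), -1)))
Mul(Add(-140, Function('b')(Function('a')(-3, -5), -11)), 2) = Mul(Add(-140, Mul(2, -11, Pow(Add(-11, Mul(4, -5)), -1))), 2) = Mul(Add(-140, Mul(2, -11, Pow(Add(-11, -20), -1))), 2) = Mul(Add(-140, Mul(2, -11, Pow(-31, -1))), 2) = Mul(Add(-140, Mul(2, -11, Rational(-1, 31))), 2) = Mul(Add(-140, Rational(22, 31)), 2) = Mul(Rational(-4318, 31), 2) = Rational(-8636, 31)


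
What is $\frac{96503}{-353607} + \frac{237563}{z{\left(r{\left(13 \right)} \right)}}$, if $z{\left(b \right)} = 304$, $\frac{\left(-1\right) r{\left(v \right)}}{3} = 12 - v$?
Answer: $\frac{83974602829}{107496528} \approx 781.18$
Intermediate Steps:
$r{\left(v \right)} = -36 + 3 v$ ($r{\left(v \right)} = - 3 \left(12 - v\right) = -36 + 3 v$)
$\frac{96503}{-353607} + \frac{237563}{z{\left(r{\left(13 \right)} \right)}} = \frac{96503}{-353607} + \frac{237563}{304} = 96503 \left(- \frac{1}{353607}\right) + 237563 \cdot \frac{1}{304} = - \frac{96503}{353607} + \frac{237563}{304} = \frac{83974602829}{107496528}$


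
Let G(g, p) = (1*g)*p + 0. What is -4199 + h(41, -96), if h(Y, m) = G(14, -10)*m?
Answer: 9241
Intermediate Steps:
G(g, p) = g*p (G(g, p) = g*p + 0 = g*p)
h(Y, m) = -140*m (h(Y, m) = (14*(-10))*m = -140*m)
-4199 + h(41, -96) = -4199 - 140*(-96) = -4199 + 13440 = 9241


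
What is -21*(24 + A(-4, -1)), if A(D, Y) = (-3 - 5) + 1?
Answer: -357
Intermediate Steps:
A(D, Y) = -7 (A(D, Y) = -8 + 1 = -7)
-21*(24 + A(-4, -1)) = -21*(24 - 7) = -21*17 = -357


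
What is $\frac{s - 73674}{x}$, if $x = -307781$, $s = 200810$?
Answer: $- \frac{127136}{307781} \approx -0.41307$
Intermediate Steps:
$\frac{s - 73674}{x} = \frac{200810 - 73674}{-307781} = 127136 \left(- \frac{1}{307781}\right) = - \frac{127136}{307781}$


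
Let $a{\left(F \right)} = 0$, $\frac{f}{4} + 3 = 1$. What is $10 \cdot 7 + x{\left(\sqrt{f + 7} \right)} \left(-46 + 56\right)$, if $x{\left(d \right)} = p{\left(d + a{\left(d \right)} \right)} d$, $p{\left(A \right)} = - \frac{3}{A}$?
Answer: $40$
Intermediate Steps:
$f = -8$ ($f = -12 + 4 \cdot 1 = -12 + 4 = -8$)
$x{\left(d \right)} = -3$ ($x{\left(d \right)} = - \frac{3}{d + 0} d = - \frac{3}{d} d = -3$)
$10 \cdot 7 + x{\left(\sqrt{f + 7} \right)} \left(-46 + 56\right) = 10 \cdot 7 - 3 \left(-46 + 56\right) = 70 - 30 = 40$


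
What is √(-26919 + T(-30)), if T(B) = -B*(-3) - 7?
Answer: 2*I*√6754 ≈ 164.37*I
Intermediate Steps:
T(B) = -7 + 3*B (T(B) = 3*B - 7 = -7 + 3*B)
√(-26919 + T(-30)) = √(-26919 + (-7 + 3*(-30))) = √(-26919 + (-7 - 90)) = √(-26919 - 97) = √(-27016) = 2*I*√6754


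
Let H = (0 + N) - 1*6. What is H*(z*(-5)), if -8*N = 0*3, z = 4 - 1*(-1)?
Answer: 150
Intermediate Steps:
z = 5 (z = 4 + 1 = 5)
N = 0 (N = -0*3 = -⅛*0 = 0)
H = -6 (H = (0 + 0) - 1*6 = 0 - 6 = -6)
H*(z*(-5)) = -30*(-5) = -6*(-25) = 150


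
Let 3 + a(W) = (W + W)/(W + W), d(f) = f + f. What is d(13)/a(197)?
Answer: -13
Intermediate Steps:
d(f) = 2*f
a(W) = -2 (a(W) = -3 + (W + W)/(W + W) = -3 + (2*W)/((2*W)) = -3 + (2*W)*(1/(2*W)) = -3 + 1 = -2)
d(13)/a(197) = (2*13)/(-2) = 26*(-½) = -13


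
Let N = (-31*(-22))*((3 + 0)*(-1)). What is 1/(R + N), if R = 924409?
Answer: 1/922363 ≈ 1.0842e-6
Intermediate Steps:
N = -2046 (N = 682*(3*(-1)) = 682*(-3) = -2046)
1/(R + N) = 1/(924409 - 2046) = 1/922363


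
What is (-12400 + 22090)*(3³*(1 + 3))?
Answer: 1046520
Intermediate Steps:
(-12400 + 22090)*(3³*(1 + 3)) = 9690*(27*4) = 9690*108 = 1046520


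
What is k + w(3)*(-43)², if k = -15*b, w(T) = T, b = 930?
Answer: -8403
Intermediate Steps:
k = -13950 (k = -15*930 = -13950)
k + w(3)*(-43)² = -13950 + 3*(-43)² = -13950 + 3*1849 = -13950 + 5547 = -8403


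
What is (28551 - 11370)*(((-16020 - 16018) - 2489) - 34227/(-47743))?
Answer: -28320959966454/47743 ≈ -5.9320e+8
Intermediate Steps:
(28551 - 11370)*(((-16020 - 16018) - 2489) - 34227/(-47743)) = 17181*((-32038 - 2489) - 34227*(-1/47743)) = 17181*(-34527 + 34227/47743) = 17181*(-1648388334/47743) = -28320959966454/47743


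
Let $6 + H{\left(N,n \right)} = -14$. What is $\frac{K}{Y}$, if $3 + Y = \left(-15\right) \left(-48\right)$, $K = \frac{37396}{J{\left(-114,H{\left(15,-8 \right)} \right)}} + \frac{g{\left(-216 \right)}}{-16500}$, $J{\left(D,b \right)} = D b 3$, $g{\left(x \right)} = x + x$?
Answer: $\frac{2583287}{337169250} \approx 0.0076617$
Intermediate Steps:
$H{\left(N,n \right)} = -20$ ($H{\left(N,n \right)} = -6 - 14 = -20$)
$g{\left(x \right)} = 2 x$
$J{\left(D,b \right)} = 3 D b$
$K = \frac{2583287}{470250}$ ($K = \frac{37396}{3 \left(-114\right) \left(-20\right)} + \frac{2 \left(-216\right)}{-16500} = \frac{37396}{6840} - - \frac{36}{1375} = 37396 \cdot \frac{1}{6840} + \frac{36}{1375} = \frac{9349}{1710} + \frac{36}{1375} = \frac{2583287}{470250} \approx 5.4934$)
$Y = 717$ ($Y = -3 - -720 = -3 + 720 = 717$)
$\frac{K}{Y} = \frac{2583287}{470250 \cdot 717} = \frac{2583287}{470250} \cdot \frac{1}{717} = \frac{2583287}{337169250}$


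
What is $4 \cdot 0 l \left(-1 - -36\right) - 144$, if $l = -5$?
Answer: $-144$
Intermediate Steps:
$4 \cdot 0 l \left(-1 - -36\right) - 144 = 4 \cdot 0 \left(-5\right) \left(-1 - -36\right) - 144 = 0 \left(-5\right) \left(-1 + 36\right) - 144 = 0 \cdot 35 - 144 = 0 - 144 = -144$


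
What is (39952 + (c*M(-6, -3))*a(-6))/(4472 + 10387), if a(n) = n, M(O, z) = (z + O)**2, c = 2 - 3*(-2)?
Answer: 36064/14859 ≈ 2.4271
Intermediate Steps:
c = 8 (c = 2 + 6 = 8)
M(O, z) = (O + z)**2
(39952 + (c*M(-6, -3))*a(-6))/(4472 + 10387) = (39952 + (8*(-6 - 3)**2)*(-6))/(4472 + 10387) = (39952 + (8*(-9)**2)*(-6))/14859 = (39952 + (8*81)*(-6))*(1/14859) = (39952 + 648*(-6))*(1/14859) = (39952 - 3888)*(1/14859) = 36064*(1/14859) = 36064/14859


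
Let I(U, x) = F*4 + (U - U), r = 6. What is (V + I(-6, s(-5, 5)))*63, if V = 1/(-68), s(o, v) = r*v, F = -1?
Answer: -17199/68 ≈ -252.93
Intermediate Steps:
s(o, v) = 6*v
I(U, x) = -4 (I(U, x) = -1*4 + (U - U) = -4 + 0 = -4)
V = -1/68 ≈ -0.014706
(V + I(-6, s(-5, 5)))*63 = (-1/68 - 4)*63 = -273/68*63 = -17199/68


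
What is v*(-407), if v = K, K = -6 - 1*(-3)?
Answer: 1221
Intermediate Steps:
K = -3 (K = -6 + 3 = -3)
v = -3
v*(-407) = -3*(-407) = 1221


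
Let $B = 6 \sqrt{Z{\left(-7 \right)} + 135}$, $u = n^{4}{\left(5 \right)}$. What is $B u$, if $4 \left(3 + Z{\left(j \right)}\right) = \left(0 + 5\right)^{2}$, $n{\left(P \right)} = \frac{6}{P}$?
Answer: $\frac{3888 \sqrt{553}}{625} \approx 146.29$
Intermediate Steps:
$Z{\left(j \right)} = \frac{13}{4}$ ($Z{\left(j \right)} = -3 + \frac{\left(0 + 5\right)^{2}}{4} = -3 + \frac{5^{2}}{4} = -3 + \frac{1}{4} \cdot 25 = -3 + \frac{25}{4} = \frac{13}{4}$)
$u = \frac{1296}{625}$ ($u = \left(\frac{6}{5}\right)^{4} = \frac{1296}{625} \approx 2.0736$)
$B = 3 \sqrt{553}$ ($B = 6 \sqrt{\frac{13}{4} + 135} = 6 \sqrt{\frac{553}{4}} = 6 \frac{\sqrt{553}}{2} = 3 \sqrt{553} \approx 70.548$)
$B u = 3 \sqrt{553} \cdot \frac{1296}{625} = \frac{3888 \sqrt{553}}{625}$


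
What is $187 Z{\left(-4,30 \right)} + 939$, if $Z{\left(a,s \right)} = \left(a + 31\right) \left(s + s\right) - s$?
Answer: $298269$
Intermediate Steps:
$Z{\left(a,s \right)} = - s + 2 s \left(31 + a\right)$ ($Z{\left(a,s \right)} = \left(31 + a\right) 2 s - s = 2 s \left(31 + a\right) - s = - s + 2 s \left(31 + a\right)$)
$187 Z{\left(-4,30 \right)} + 939 = 187 \cdot 30 \left(61 + 2 \left(-4\right)\right) + 939 = 187 \cdot 30 \left(61 - 8\right) + 939 = 187 \cdot 30 \cdot 53 + 939 = 187 \cdot 1590 + 939 = 297330 + 939 = 298269$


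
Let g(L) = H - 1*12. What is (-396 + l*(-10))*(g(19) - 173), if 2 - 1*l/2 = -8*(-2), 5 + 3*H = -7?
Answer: 21924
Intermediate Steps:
H = -4 (H = -5/3 + (⅓)*(-7) = -5/3 - 7/3 = -4)
g(L) = -16 (g(L) = -4 - 1*12 = -4 - 12 = -16)
l = -28 (l = 4 - (-16)*(-2) = 4 - 2*16 = 4 - 32 = -28)
(-396 + l*(-10))*(g(19) - 173) = (-396 - 28*(-10))*(-16 - 173) = (-396 + 280)*(-189) = -116*(-189) = 21924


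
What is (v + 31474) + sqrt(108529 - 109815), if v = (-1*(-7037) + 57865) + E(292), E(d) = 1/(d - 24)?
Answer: 25828769/268 + I*sqrt(1286) ≈ 96376.0 + 35.861*I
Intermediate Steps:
E(d) = 1/(-24 + d)
v = 17393737/268 (v = (-1*(-7037) + 57865) + 1/(-24 + 292) = (7037 + 57865) + 1/268 = 64902 + 1/268 = 17393737/268 ≈ 64902.)
(v + 31474) + sqrt(108529 - 109815) = (17393737/268 + 31474) + sqrt(108529 - 109815) = 25828769/268 + sqrt(-1286) = 25828769/268 + I*sqrt(1286)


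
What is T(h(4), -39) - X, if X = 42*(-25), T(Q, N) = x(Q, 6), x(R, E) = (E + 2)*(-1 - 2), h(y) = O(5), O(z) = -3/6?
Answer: 1026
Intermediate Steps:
O(z) = -½ (O(z) = -3*⅙ = -½)
h(y) = -½
x(R, E) = -6 - 3*E (x(R, E) = (2 + E)*(-3) = -6 - 3*E)
T(Q, N) = -24 (T(Q, N) = -6 - 3*6 = -6 - 18 = -24)
X = -1050
T(h(4), -39) - X = -24 - 1*(-1050) = -24 + 1050 = 1026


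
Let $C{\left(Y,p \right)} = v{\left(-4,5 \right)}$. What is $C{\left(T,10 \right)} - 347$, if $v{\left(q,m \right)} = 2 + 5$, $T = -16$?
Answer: $-340$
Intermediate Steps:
$v{\left(q,m \right)} = 7$
$C{\left(Y,p \right)} = 7$
$C{\left(T,10 \right)} - 347 = 7 - 347 = -340$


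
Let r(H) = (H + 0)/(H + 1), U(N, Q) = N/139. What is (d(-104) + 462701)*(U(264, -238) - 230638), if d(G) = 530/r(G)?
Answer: -386107531002123/3614 ≈ -1.0684e+11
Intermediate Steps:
U(N, Q) = N/139 (U(N, Q) = N*(1/139) = N/139)
r(H) = H/(1 + H)
d(G) = 530*(1 + G)/G (d(G) = 530/((G/(1 + G))) = 530*((1 + G)/G) = 530*(1 + G)/G)
(d(-104) + 462701)*(U(264, -238) - 230638) = ((530 + 530/(-104)) + 462701)*((1/139)*264 - 230638) = ((530 + 530*(-1/104)) + 462701)*(264/139 - 230638) = ((530 - 265/52) + 462701)*(-32058418/139) = (27295/52 + 462701)*(-32058418/139) = (24087747/52)*(-32058418/139) = -386107531002123/3614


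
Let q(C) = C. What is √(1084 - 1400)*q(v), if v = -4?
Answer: -8*I*√79 ≈ -71.106*I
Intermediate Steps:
√(1084 - 1400)*q(v) = √(1084 - 1400)*(-4) = √(-316)*(-4) = (2*I*√79)*(-4) = -8*I*√79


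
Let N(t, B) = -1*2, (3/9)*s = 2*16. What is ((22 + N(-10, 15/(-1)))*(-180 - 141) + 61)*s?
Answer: -610464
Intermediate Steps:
s = 96 (s = 3*(2*16) = 3*32 = 96)
N(t, B) = -2
((22 + N(-10, 15/(-1)))*(-180 - 141) + 61)*s = ((22 - 2)*(-180 - 141) + 61)*96 = (20*(-321) + 61)*96 = (-6420 + 61)*96 = -6359*96 = -610464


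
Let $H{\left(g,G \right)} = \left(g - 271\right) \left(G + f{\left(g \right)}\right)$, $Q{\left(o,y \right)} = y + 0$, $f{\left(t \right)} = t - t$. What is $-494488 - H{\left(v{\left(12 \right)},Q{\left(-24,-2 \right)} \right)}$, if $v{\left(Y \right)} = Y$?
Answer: $-495006$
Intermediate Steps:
$f{\left(t \right)} = 0$
$Q{\left(o,y \right)} = y$
$H{\left(g,G \right)} = G \left(-271 + g\right)$ ($H{\left(g,G \right)} = \left(g - 271\right) \left(G + 0\right) = \left(-271 + g\right) G = G \left(-271 + g\right)$)
$-494488 - H{\left(v{\left(12 \right)},Q{\left(-24,-2 \right)} \right)} = -494488 - - 2 \left(-271 + 12\right) = -494488 - \left(-2\right) \left(-259\right) = -494488 - 518 = -495006$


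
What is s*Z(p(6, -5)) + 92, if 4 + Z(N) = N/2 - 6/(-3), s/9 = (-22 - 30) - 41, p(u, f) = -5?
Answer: 7717/2 ≈ 3858.5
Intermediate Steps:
s = -837 (s = 9*((-22 - 30) - 41) = 9*(-52 - 41) = 9*(-93) = -837)
Z(N) = -2 + N/2 (Z(N) = -4 + (N/2 - 6/(-3)) = -4 + (N*(½) - 6*(-⅓)) = -4 + (N/2 + 2) = -4 + (2 + N/2) = -2 + N/2)
s*Z(p(6, -5)) + 92 = -837*(-2 + (½)*(-5)) + 92 = -837*(-2 - 5/2) + 92 = -837*(-9/2) + 92 = 7533/2 + 92 = 7717/2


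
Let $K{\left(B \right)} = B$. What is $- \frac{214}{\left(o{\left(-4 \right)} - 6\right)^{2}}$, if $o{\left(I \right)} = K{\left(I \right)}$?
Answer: $- \frac{107}{50} \approx -2.14$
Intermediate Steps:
$o{\left(I \right)} = I$
$- \frac{214}{\left(o{\left(-4 \right)} - 6\right)^{2}} = - \frac{214}{\left(-4 - 6\right)^{2}} = - \frac{214}{\left(-10\right)^{2}} = - \frac{214}{100} = \left(-214\right) \frac{1}{100} = - \frac{107}{50}$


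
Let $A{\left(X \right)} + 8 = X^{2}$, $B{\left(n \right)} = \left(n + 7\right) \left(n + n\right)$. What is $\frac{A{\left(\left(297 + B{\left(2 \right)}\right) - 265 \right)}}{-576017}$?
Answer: $- \frac{4616}{576017} \approx -0.0080137$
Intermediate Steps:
$B{\left(n \right)} = 2 n \left(7 + n\right)$ ($B{\left(n \right)} = \left(7 + n\right) 2 n = 2 n \left(7 + n\right)$)
$A{\left(X \right)} = -8 + X^{2}$
$\frac{A{\left(\left(297 + B{\left(2 \right)}\right) - 265 \right)}}{-576017} = \frac{-8 + \left(\left(297 + 2 \cdot 2 \left(7 + 2\right)\right) - 265\right)^{2}}{-576017} = \left(-8 + \left(\left(297 + 2 \cdot 2 \cdot 9\right) - 265\right)^{2}\right) \left(- \frac{1}{576017}\right) = \left(-8 + \left(\left(297 + 36\right) - 265\right)^{2}\right) \left(- \frac{1}{576017}\right) = \left(-8 + \left(333 - 265\right)^{2}\right) \left(- \frac{1}{576017}\right) = \left(-8 + 68^{2}\right) \left(- \frac{1}{576017}\right) = \left(-8 + 4624\right) \left(- \frac{1}{576017}\right) = 4616 \left(- \frac{1}{576017}\right) = - \frac{4616}{576017}$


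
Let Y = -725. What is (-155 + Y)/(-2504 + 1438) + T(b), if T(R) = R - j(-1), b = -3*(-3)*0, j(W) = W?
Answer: 973/533 ≈ 1.8255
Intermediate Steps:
b = 0 (b = 9*0 = 0)
T(R) = 1 + R (T(R) = R - 1*(-1) = R + 1 = 1 + R)
(-155 + Y)/(-2504 + 1438) + T(b) = (-155 - 725)/(-2504 + 1438) + (1 + 0) = -880/(-1066) + 1 = -880*(-1/1066) + 1 = 440/533 + 1 = 973/533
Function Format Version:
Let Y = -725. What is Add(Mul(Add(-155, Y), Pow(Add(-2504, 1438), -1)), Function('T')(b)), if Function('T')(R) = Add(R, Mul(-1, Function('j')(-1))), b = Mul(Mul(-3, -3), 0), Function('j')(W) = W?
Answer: Rational(973, 533) ≈ 1.8255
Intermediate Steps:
b = 0 (b = Mul(9, 0) = 0)
Function('T')(R) = Add(1, R) (Function('T')(R) = Add(R, Mul(-1, -1)) = Add(R, 1) = Add(1, R))
Add(Mul(Add(-155, Y), Pow(Add(-2504, 1438), -1)), Function('T')(b)) = Add(Mul(Add(-155, -725), Pow(Add(-2504, 1438), -1)), Add(1, 0)) = Add(Mul(-880, Pow(-1066, -1)), 1) = Add(Mul(-880, Rational(-1, 1066)), 1) = Add(Rational(440, 533), 1) = Rational(973, 533)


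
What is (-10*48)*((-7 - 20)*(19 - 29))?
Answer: -129600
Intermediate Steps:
(-10*48)*((-7 - 20)*(19 - 29)) = -(-12960)*(-10) = -480*270 = -129600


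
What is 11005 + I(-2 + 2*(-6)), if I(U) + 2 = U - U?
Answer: 11003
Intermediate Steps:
I(U) = -2 (I(U) = -2 + (U - U) = -2 + 0 = -2)
11005 + I(-2 + 2*(-6)) = 11005 - 2 = 11003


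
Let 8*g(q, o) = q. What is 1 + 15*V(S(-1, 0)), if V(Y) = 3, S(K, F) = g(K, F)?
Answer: 46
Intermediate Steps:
g(q, o) = q/8
S(K, F) = K/8
1 + 15*V(S(-1, 0)) = 1 + 15*3 = 1 + 45 = 46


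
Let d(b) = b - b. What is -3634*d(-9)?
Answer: 0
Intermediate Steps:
d(b) = 0
-3634*d(-9) = -3634*0 = 0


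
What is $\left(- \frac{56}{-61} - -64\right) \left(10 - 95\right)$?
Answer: $- \frac{336600}{61} \approx -5518.0$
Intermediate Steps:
$\left(- \frac{56}{-61} - -64\right) \left(10 - 95\right) = \left(\left(-56\right) \left(- \frac{1}{61}\right) + 64\right) \left(-85\right) = \left(\frac{56}{61} + 64\right) \left(-85\right) = \frac{3960}{61} \left(-85\right) = - \frac{336600}{61}$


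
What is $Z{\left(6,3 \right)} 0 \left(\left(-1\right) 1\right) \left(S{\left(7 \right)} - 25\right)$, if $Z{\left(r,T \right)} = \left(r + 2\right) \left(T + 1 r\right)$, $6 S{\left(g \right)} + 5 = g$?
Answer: $0$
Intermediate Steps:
$S{\left(g \right)} = - \frac{5}{6} + \frac{g}{6}$
$Z{\left(r,T \right)} = \left(2 + r\right) \left(T + r\right)$
$Z{\left(6,3 \right)} 0 \left(\left(-1\right) 1\right) \left(S{\left(7 \right)} - 25\right) = \left(6^{2} + 2 \cdot 3 + 2 \cdot 6 + 3 \cdot 6\right) 0 \left(\left(-1\right) 1\right) \left(\left(- \frac{5}{6} + \frac{1}{6} \cdot 7\right) - 25\right) = \left(36 + 6 + 12 + 18\right) 0 \left(-1\right) \left(\left(- \frac{5}{6} + \frac{7}{6}\right) - 25\right) = 72 \cdot 0 \left(-1\right) \left(\frac{1}{3} - 25\right) = 0 \left(-1\right) \left(- \frac{74}{3}\right) = 0 \left(- \frac{74}{3}\right) = 0$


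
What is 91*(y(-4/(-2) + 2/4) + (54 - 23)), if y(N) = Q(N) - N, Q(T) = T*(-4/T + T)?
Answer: 11193/4 ≈ 2798.3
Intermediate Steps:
Q(T) = T*(T - 4/T)
y(N) = -4 + N² - N (y(N) = (-4 + N²) - N = -4 + N² - N)
91*(y(-4/(-2) + 2/4) + (54 - 23)) = 91*((-4 + (-4/(-2) + 2/4)² - (-4/(-2) + 2/4)) + (54 - 23)) = 91*((-4 + (-4*(-½) + 2*(¼))² - (-4*(-½) + 2*(¼))) + 31) = 91*((-4 + (2 + ½)² - (2 + ½)) + 31) = 91*((-4 + (5/2)² - 1*5/2) + 31) = 91*((-4 + 25/4 - 5/2) + 31) = 91*(-¼ + 31) = 91*(123/4) = 11193/4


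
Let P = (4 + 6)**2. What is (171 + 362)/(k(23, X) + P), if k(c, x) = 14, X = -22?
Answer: 533/114 ≈ 4.6754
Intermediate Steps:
P = 100 (P = 10**2 = 100)
(171 + 362)/(k(23, X) + P) = (171 + 362)/(14 + 100) = 533/114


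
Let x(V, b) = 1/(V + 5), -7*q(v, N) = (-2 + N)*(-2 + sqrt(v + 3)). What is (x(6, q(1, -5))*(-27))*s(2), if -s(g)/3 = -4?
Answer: -324/11 ≈ -29.455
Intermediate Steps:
s(g) = 12 (s(g) = -3*(-4) = 12)
q(v, N) = -(-2 + N)*(-2 + sqrt(3 + v))/7 (q(v, N) = -(-2 + N)*(-2 + sqrt(v + 3))/7 = -(-2 + N)*(-2 + sqrt(3 + v))/7)
x(V, b) = 1/(5 + V)
(x(6, q(1, -5))*(-27))*s(2) = (-27/(5 + 6))*12 = (-27/11)*12 = ((1/11)*(-27))*12 = -27/11*12 = -324/11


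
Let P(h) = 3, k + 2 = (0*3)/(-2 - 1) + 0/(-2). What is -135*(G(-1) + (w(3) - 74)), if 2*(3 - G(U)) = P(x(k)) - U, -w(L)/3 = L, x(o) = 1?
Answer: 11070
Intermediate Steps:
k = -2 (k = -2 + ((0*3)/(-2 - 1) + 0/(-2)) = -2 + (0/(-3) + 0*(-1/2)) = -2 + (0*(-1/3) + 0) = -2 + (0 + 0) = -2 + 0 = -2)
w(L) = -3*L
G(U) = 3/2 + U/2 (G(U) = 3 - (3 - U)/2 = 3 + (-3/2 + U/2) = 3/2 + U/2)
-135*(G(-1) + (w(3) - 74)) = -135*((3/2 + (1/2)*(-1)) + (-3*3 - 74)) = -135*((3/2 - 1/2) + (-9 - 74)) = -135*(1 - 83) = -135*(-82) = 11070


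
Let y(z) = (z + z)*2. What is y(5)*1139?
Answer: 22780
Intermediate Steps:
y(z) = 4*z (y(z) = (2*z)*2 = 4*z)
y(5)*1139 = (4*5)*1139 = 20*1139 = 22780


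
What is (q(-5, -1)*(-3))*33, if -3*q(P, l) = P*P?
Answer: 825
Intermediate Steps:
q(P, l) = -P²/3 (q(P, l) = -P*P/3 = -P²/3)
(q(-5, -1)*(-3))*33 = (-⅓*(-5)²*(-3))*33 = (-⅓*25*(-3))*33 = -25/3*(-3)*33 = 25*33 = 825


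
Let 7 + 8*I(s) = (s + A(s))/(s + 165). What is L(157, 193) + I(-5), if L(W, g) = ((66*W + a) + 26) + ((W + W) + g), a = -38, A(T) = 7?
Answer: 6947921/640 ≈ 10856.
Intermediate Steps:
I(s) = -7/8 + (7 + s)/(8*(165 + s)) (I(s) = -7/8 + ((s + 7)/(s + 165))/8 = -7/8 + ((7 + s)/(165 + s))/8 = -7/8 + (7 + s)/(8*(165 + s)))
L(W, g) = -12 + g + 68*W (L(W, g) = ((66*W - 38) + 26) + ((W + W) + g) = ((-38 + 66*W) + 26) + (2*W + g) = (-12 + 66*W) + (g + 2*W) = -12 + g + 68*W)
L(157, 193) + I(-5) = (-12 + 193 + 68*157) + (-574 - 3*(-5))/(4*(165 - 5)) = (-12 + 193 + 10676) + (¼)*(-574 + 15)/160 = 10857 + (¼)*(1/160)*(-559) = 10857 - 559/640 = 6947921/640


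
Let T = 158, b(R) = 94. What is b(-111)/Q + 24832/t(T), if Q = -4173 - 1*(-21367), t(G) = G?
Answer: 106744065/679163 ≈ 157.17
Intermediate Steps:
Q = 17194 (Q = -4173 + 21367 = 17194)
b(-111)/Q + 24832/t(T) = 94/17194 + 24832/158 = 94*(1/17194) + 24832*(1/158) = 47/8597 + 12416/79 = 106744065/679163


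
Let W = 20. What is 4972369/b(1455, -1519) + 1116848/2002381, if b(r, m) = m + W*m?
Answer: -320030673427/2060450049 ≈ -155.32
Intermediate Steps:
b(r, m) = 21*m (b(r, m) = m + 20*m = 21*m)
4972369/b(1455, -1519) + 1116848/2002381 = 4972369/((21*(-1519))) + 1116848/2002381 = 4972369/(-31899) + 1116848*(1/2002381) = 4972369*(-1/31899) + 1116848/2002381 = -160399/1029 + 1116848/2002381 = -320030673427/2060450049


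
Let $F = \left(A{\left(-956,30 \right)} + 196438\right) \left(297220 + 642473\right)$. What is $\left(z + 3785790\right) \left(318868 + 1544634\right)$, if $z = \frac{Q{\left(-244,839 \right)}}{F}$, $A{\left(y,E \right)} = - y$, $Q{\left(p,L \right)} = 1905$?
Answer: $\frac{218099701875165619117945}{30914960007} \approx 7.0548 \cdot 10^{12}$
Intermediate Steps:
$F = 185489760042$ ($F = \left(\left(-1\right) \left(-956\right) + 196438\right) \left(297220 + 642473\right) = \left(956 + 196438\right) 939693 = 197394 \cdot 939693 = 185489760042$)
$z = \frac{635}{61829920014}$ ($z = \frac{1905}{185489760042} = 1905 \cdot \frac{1}{185489760042} = \frac{635}{61829920014} \approx 1.027 \cdot 10^{-8}$)
$\left(z + 3785790\right) \left(318868 + 1544634\right) = \left(\frac{635}{61829920014} + 3785790\right) \left(318868 + 1544634\right) = \frac{234075092889801695}{61829920014} \cdot 1863502 = \frac{218099701875165619117945}{30914960007}$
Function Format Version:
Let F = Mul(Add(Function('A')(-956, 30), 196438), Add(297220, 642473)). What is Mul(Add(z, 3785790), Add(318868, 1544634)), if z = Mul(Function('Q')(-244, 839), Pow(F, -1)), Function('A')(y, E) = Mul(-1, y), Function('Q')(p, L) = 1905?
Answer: Rational(218099701875165619117945, 30914960007) ≈ 7.0548e+12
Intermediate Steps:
F = 185489760042 (F = Mul(Add(Mul(-1, -956), 196438), Add(297220, 642473)) = Mul(Add(956, 196438), 939693) = Mul(197394, 939693) = 185489760042)
z = Rational(635, 61829920014) (z = Mul(1905, Pow(185489760042, -1)) = Mul(1905, Rational(1, 185489760042)) = Rational(635, 61829920014) ≈ 1.0270e-8)
Mul(Add(z, 3785790), Add(318868, 1544634)) = Mul(Add(Rational(635, 61829920014), 3785790), Add(318868, 1544634)) = Mul(Rational(234075092889801695, 61829920014), 1863502) = Rational(218099701875165619117945, 30914960007)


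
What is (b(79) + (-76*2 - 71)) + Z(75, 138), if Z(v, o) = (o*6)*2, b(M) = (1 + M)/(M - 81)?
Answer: 1393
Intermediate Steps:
b(M) = (1 + M)/(-81 + M)
Z(v, o) = 12*o (Z(v, o) = (6*o)*2 = 12*o)
(b(79) + (-76*2 - 71)) + Z(75, 138) = ((1 + 79)/(-81 + 79) + (-76*2 - 71)) + 12*138 = (80/(-2) + (-152 - 71)) + 1656 = (-½*80 - 223) + 1656 = (-40 - 223) + 1656 = -263 + 1656 = 1393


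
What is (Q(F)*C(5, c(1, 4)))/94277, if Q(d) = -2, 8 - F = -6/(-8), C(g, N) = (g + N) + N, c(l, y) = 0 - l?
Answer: -6/94277 ≈ -6.3642e-5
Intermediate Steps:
c(l, y) = -l
C(g, N) = g + 2*N (C(g, N) = (N + g) + N = g + 2*N)
F = 29/4 (F = 8 - (-6)/(-8) = 8 - (-6)*(-1)/8 = 8 - 1*¾ = 8 - ¾ = 29/4 ≈ 7.2500)
(Q(F)*C(5, c(1, 4)))/94277 = -2*(5 + 2*(-1*1))/94277 = -2*(5 + 2*(-1))*(1/94277) = -2*(5 - 2)*(1/94277) = -2*3*(1/94277) = -6*1/94277 = -6/94277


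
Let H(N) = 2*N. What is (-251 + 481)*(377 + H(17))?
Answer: 94530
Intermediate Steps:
(-251 + 481)*(377 + H(17)) = (-251 + 481)*(377 + 2*17) = 230*(377 + 34) = 230*411 = 94530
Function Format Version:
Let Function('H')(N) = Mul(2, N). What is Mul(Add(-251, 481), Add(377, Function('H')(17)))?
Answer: 94530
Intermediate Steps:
Mul(Add(-251, 481), Add(377, Function('H')(17))) = Mul(Add(-251, 481), Add(377, Mul(2, 17))) = Mul(230, Add(377, 34)) = Mul(230, 411) = 94530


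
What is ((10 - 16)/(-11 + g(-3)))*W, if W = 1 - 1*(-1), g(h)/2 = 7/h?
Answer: 36/47 ≈ 0.76596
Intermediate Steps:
g(h) = 14/h (g(h) = 2*(7/h) = 14/h)
W = 2 (W = 1 + 1 = 2)
((10 - 16)/(-11 + g(-3)))*W = ((10 - 16)/(-11 + 14/(-3)))*2 = -6/(-11 + 14*(-1/3))*2 = -6/(-11 - 14/3)*2 = -6/(-47/3)*2 = -6*(-3/47)*2 = (18/47)*2 = 36/47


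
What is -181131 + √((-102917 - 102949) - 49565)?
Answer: -181131 + 11*I*√2111 ≈ -1.8113e+5 + 505.4*I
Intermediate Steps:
-181131 + √((-102917 - 102949) - 49565) = -181131 + √(-205866 - 49565) = -181131 + √(-255431) = -181131 + 11*I*√2111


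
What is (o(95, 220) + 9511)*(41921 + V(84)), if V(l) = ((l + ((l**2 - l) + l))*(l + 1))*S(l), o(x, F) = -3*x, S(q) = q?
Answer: 470724552746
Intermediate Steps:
V(l) = l*(1 + l)*(l + l**2) (V(l) = ((l + ((l**2 - l) + l))*(l + 1))*l = ((l + l**2)*(1 + l))*l = ((1 + l)*(l + l**2))*l = l*(1 + l)*(l + l**2))
(o(95, 220) + 9511)*(41921 + V(84)) = (-3*95 + 9511)*(41921 + 84**2*(1 + 84**2 + 2*84)) = (-285 + 9511)*(41921 + 7056*(1 + 7056 + 168)) = 9226*(41921 + 7056*7225) = 9226*(41921 + 50979600) = 9226*51021521 = 470724552746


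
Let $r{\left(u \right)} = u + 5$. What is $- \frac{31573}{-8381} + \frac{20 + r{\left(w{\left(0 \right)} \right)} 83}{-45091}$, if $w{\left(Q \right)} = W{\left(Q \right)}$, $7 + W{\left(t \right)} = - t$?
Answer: $\frac{1424881769}{377907671} \approx 3.7705$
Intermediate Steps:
$W{\left(t \right)} = -7 - t$
$w{\left(Q \right)} = -7 - Q$
$r{\left(u \right)} = 5 + u$
$- \frac{31573}{-8381} + \frac{20 + r{\left(w{\left(0 \right)} \right)} 83}{-45091} = - \frac{31573}{-8381} + \frac{20 + \left(5 - 7\right) 83}{-45091} = \left(-31573\right) \left(- \frac{1}{8381}\right) + \left(20 + \left(5 + \left(-7 + 0\right)\right) 83\right) \left(- \frac{1}{45091}\right) = \frac{31573}{8381} + \left(20 + \left(5 - 7\right) 83\right) \left(- \frac{1}{45091}\right) = \frac{31573}{8381} + \left(20 - 166\right) \left(- \frac{1}{45091}\right) = \frac{31573}{8381} - - \frac{146}{45091} = \frac{31573}{8381} + \frac{146}{45091} = \frac{1424881769}{377907671}$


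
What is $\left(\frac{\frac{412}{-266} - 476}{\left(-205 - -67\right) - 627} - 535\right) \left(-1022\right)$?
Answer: $\frac{7938028906}{14535} \approx 5.4613 \cdot 10^{5}$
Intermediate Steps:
$\left(\frac{\frac{412}{-266} - 476}{\left(-205 - -67\right) - 627} - 535\right) \left(-1022\right) = \left(\frac{412 \left(- \frac{1}{266}\right) - 476}{\left(-205 + 67\right) - 627} - 535\right) \left(-1022\right) = \left(\frac{- \frac{206}{133} - 476}{-138 - 627} - 535\right) \left(-1022\right) = \left(- \frac{63514}{133 \left(-765\right)} - 535\right) \left(-1022\right) = \left(\left(- \frac{63514}{133}\right) \left(- \frac{1}{765}\right) - 535\right) \left(-1022\right) = \left(\frac{63514}{101745} - 535\right) \left(-1022\right) = \left(- \frac{54370061}{101745}\right) \left(-1022\right) = \frac{7938028906}{14535}$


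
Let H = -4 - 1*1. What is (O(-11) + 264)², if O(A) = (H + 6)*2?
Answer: 70756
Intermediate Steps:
H = -5 (H = -4 - 1 = -5)
O(A) = 2 (O(A) = (-5 + 6)*2 = 1*2 = 2)
(O(-11) + 264)² = (2 + 264)² = 266² = 70756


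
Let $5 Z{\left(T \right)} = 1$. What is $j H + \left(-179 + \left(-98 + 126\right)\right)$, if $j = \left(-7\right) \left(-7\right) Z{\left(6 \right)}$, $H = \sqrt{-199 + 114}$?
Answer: $-151 + \frac{49 i \sqrt{85}}{5} \approx -151.0 + 90.352 i$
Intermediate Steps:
$Z{\left(T \right)} = \frac{1}{5}$ ($Z{\left(T \right)} = \frac{1}{5} \cdot 1 = \frac{1}{5}$)
$H = i \sqrt{85}$ ($H = \sqrt{-85} = i \sqrt{85} \approx 9.2195 i$)
$j = \frac{49}{5}$ ($j = \left(-7\right) \left(-7\right) \frac{1}{5} = 49 \cdot \frac{1}{5} = \frac{49}{5} \approx 9.8$)
$j H + \left(-179 + \left(-98 + 126\right)\right) = \frac{49 i \sqrt{85}}{5} + \left(-179 + \left(-98 + 126\right)\right) = \frac{49 i \sqrt{85}}{5} + \left(-179 + 28\right) = \frac{49 i \sqrt{85}}{5} - 151 = -151 + \frac{49 i \sqrt{85}}{5}$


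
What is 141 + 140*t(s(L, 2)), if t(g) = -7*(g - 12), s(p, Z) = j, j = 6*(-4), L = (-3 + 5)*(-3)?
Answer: 35421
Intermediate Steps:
L = -6 (L = 2*(-3) = -6)
j = -24
s(p, Z) = -24
t(g) = 84 - 7*g (t(g) = -7*(-12 + g) = 84 - 7*g)
141 + 140*t(s(L, 2)) = 141 + 140*(84 - 7*(-24)) = 141 + 140*(84 + 168) = 141 + 140*252 = 141 + 35280 = 35421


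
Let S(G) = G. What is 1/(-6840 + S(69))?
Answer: -1/6771 ≈ -0.00014769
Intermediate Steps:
1/(-6840 + S(69)) = 1/(-6840 + 69) = 1/(-6771) = -1/6771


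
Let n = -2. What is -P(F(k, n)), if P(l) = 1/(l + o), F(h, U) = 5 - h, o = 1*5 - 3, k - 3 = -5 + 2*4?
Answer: -1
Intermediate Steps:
k = 6 (k = 3 + (-5 + 2*4) = 3 + (-5 + 8) = 3 + 3 = 6)
o = 2 (o = 5 - 3 = 2)
P(l) = 1/(2 + l) (P(l) = 1/(l + 2) = 1/(2 + l))
-P(F(k, n)) = -1/(2 + (5 - 1*6)) = -1/(2 + (5 - 6)) = -1/(2 - 1) = -1/1 = -1*1 = -1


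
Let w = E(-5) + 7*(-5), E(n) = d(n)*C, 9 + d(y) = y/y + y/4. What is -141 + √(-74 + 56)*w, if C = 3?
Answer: -141 - 753*I*√2/4 ≈ -141.0 - 266.23*I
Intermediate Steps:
d(y) = -8 + y/4 (d(y) = -9 + (y/y + y/4) = -9 + (1 + y*(¼)) = -9 + (1 + y/4) = -8 + y/4)
E(n) = -24 + 3*n/4 (E(n) = (-8 + n/4)*3 = -24 + 3*n/4)
w = -251/4 (w = (-24 + (¾)*(-5)) + 7*(-5) = (-24 - 15/4) - 35 = -111/4 - 35 = -251/4 ≈ -62.750)
-141 + √(-74 + 56)*w = -141 + √(-74 + 56)*(-251/4) = -141 + √(-18)*(-251/4) = -141 + (3*I*√2)*(-251/4) = -141 - 753*I*√2/4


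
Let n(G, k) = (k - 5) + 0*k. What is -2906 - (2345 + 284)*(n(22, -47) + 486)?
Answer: -1143892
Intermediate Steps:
n(G, k) = -5 + k (n(G, k) = (-5 + k) + 0 = -5 + k)
-2906 - (2345 + 284)*(n(22, -47) + 486) = -2906 - (2345 + 284)*((-5 - 47) + 486) = -2906 - 2629*(-52 + 486) = -2906 - 2629*434 = -2906 - 1*1140986 = -2906 - 1140986 = -1143892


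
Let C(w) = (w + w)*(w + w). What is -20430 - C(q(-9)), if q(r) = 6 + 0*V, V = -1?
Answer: -20574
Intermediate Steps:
q(r) = 6 (q(r) = 6 + 0*(-1) = 6 + 0 = 6)
C(w) = 4*w² (C(w) = (2*w)*(2*w) = 4*w²)
-20430 - C(q(-9)) = -20430 - 4*6² = -20430 - 4*36 = -20430 - 1*144 = -20430 - 144 = -20574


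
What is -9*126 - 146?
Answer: -1280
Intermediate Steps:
-9*126 - 146 = -1134 - 146 = -1280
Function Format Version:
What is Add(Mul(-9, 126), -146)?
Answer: -1280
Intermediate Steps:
Add(Mul(-9, 126), -146) = Add(-1134, -146) = -1280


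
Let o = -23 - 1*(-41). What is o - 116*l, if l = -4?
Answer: 482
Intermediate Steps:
o = 18 (o = -23 + 41 = 18)
o - 116*l = 18 - 116*(-4) = 18 + 464 = 482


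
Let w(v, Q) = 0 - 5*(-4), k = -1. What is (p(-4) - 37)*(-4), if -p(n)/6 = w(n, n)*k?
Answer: -332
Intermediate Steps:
w(v, Q) = 20 (w(v, Q) = 0 + 20 = 20)
p(n) = 120 (p(n) = -120*(-1) = -6*(-20) = 120)
(p(-4) - 37)*(-4) = (120 - 37)*(-4) = 83*(-4) = -332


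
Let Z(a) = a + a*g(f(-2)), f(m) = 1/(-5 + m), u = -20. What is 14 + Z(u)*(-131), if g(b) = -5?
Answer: -10466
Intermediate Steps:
Z(a) = -4*a (Z(a) = a + a*(-5) = a - 5*a = -4*a)
14 + Z(u)*(-131) = 14 - 4*(-20)*(-131) = 14 + 80*(-131) = 14 - 10480 = -10466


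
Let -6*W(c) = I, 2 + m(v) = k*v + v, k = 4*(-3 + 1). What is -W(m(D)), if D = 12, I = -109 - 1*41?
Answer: -25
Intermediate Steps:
k = -8 (k = 4*(-2) = -8)
I = -150 (I = -109 - 41 = -150)
m(v) = -2 - 7*v (m(v) = -2 + (-8*v + v) = -2 - 7*v)
W(c) = 25 (W(c) = -⅙*(-150) = 25)
-W(m(D)) = -1*25 = -25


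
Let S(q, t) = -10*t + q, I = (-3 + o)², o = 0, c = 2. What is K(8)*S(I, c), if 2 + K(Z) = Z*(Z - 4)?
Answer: -330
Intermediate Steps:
K(Z) = -2 + Z*(-4 + Z) (K(Z) = -2 + Z*(Z - 4) = -2 + Z*(-4 + Z))
I = 9 (I = (-3 + 0)² = (-3)² = 9)
S(q, t) = q - 10*t
K(8)*S(I, c) = (-2 + 8² - 4*8)*(9 - 10*2) = (-2 + 64 - 32)*(9 - 20) = 30*(-11) = -330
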